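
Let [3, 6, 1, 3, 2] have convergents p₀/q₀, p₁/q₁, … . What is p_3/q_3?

85/27

Using pₖ = aₖpₖ₋₁ + pₖ₋₂, qₖ = aₖqₖ₋₁ + qₖ₋₂ (with p₋₁=1, p₋₂=0, q₋₁=0, q₋₂=1):
  k=0: a=3, p=3, q=1
  k=1: a=6, p=19, q=6
  k=2: a=1, p=22, q=7
  k=3: a=3, p=85, q=27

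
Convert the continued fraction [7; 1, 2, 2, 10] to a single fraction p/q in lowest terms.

563/73

Fold from the inside: start with 10/1.
  2 + 1/10 = 21/10
  2 + 10/21 = 52/21
  1 + 21/52 = 73/52
  7 + 52/73 = 563/73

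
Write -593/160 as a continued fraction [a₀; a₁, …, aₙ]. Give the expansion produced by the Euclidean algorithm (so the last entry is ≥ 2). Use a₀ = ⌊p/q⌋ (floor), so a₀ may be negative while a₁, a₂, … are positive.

-593 = -4·160 + 47
160 = 3·47 + 19
47 = 2·19 + 9
19 = 2·9 + 1
9 = 9·1 + 0  (stop)
So -593/160 = [-4; 3, 2, 2, 9].

[-4; 3, 2, 2, 9]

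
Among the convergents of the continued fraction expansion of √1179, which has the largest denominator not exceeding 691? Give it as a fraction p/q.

10610/309

√1179 = [34; 2, 1, 33, 1, 2, 68, …] (period length 6).
Convergents:
  p_0/q_0 = 34/1
  p_1/q_1 = 69/2
  p_2/q_2 = 103/3
  p_3/q_3 = 3468/101
  p_4/q_4 = 3571/104
  p_5/q_5 = 10610/309
  p_6/q_6 = 725051/21116
q_5 = 309 ≤ 691 < 21116 = q_6, so the answer is 10610/309.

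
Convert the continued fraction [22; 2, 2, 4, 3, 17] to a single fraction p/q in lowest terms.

27540/1229

Using pₖ = aₖpₖ₋₁ + pₖ₋₂ and qₖ = aₖqₖ₋₁ + qₖ₋₂:
  k=0: a=22, p=22, q=1
  k=1: a=2, p=45, q=2
  k=2: a=2, p=112, q=5
  k=3: a=4, p=493, q=22
  k=4: a=3, p=1591, q=71
  k=5: a=17, p=27540, q=1229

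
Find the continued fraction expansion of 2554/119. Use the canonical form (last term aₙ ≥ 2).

2554 = 21*119 + 55
119 = 2*55 + 9
55 = 6*9 + 1
9 = 9*1 + 0  (stop)
So 2554/119 = [21; 2, 6, 9].

[21; 2, 6, 9]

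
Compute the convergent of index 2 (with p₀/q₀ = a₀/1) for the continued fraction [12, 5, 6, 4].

378/31

Using pₖ = aₖpₖ₋₁ + pₖ₋₂, qₖ = aₖqₖ₋₁ + qₖ₋₂ (with p₋₁=1, p₋₂=0, q₋₁=0, q₋₂=1):
  k=0: a=12, p=12, q=1
  k=1: a=5, p=61, q=5
  k=2: a=6, p=378, q=31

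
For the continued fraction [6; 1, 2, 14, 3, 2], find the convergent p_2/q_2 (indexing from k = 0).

Using pₖ = aₖpₖ₋₁ + pₖ₋₂, qₖ = aₖqₖ₋₁ + qₖ₋₂ (with p₋₁=1, p₋₂=0, q₋₁=0, q₋₂=1):
  k=0: a=6, p=6, q=1
  k=1: a=1, p=7, q=1
  k=2: a=2, p=20, q=3

20/3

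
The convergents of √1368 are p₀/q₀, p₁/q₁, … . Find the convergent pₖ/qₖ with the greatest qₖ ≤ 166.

√1368 = [36; 1, 72, …] (period length 2).
Convergents:
  p_0/q_0 = 36/1
  p_1/q_1 = 37/1
  p_2/q_2 = 2700/73
  p_3/q_3 = 2737/74
  p_4/q_4 = 199764/5401
q_3 = 74 ≤ 166 < 5401 = q_4, so the answer is 2737/74.

2737/74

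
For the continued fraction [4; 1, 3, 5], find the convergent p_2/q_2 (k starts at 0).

19/4

Using pₖ = aₖpₖ₋₁ + pₖ₋₂, qₖ = aₖqₖ₋₁ + qₖ₋₂ (with p₋₁=1, p₋₂=0, q₋₁=0, q₋₂=1):
  k=0: a=4, p=4, q=1
  k=1: a=1, p=5, q=1
  k=2: a=3, p=19, q=4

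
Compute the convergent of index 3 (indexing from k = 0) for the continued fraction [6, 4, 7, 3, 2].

Using pₖ = aₖpₖ₋₁ + pₖ₋₂, qₖ = aₖqₖ₋₁ + qₖ₋₂ (with p₋₁=1, p₋₂=0, q₋₁=0, q₋₂=1):
  k=0: a=6, p=6, q=1
  k=1: a=4, p=25, q=4
  k=2: a=7, p=181, q=29
  k=3: a=3, p=568, q=91

568/91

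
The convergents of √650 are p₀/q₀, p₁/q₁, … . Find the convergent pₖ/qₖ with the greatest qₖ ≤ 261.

√650 = [25; 2, 50, …] (period length 2).
Convergents:
  p_0/q_0 = 25/1
  p_1/q_1 = 51/2
  p_2/q_2 = 2575/101
  p_3/q_3 = 5201/204
  p_4/q_4 = 262625/10301
q_3 = 204 ≤ 261 < 10301 = q_4, so the answer is 5201/204.

5201/204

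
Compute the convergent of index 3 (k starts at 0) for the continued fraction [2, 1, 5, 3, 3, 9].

Using pₖ = aₖpₖ₋₁ + pₖ₋₂, qₖ = aₖqₖ₋₁ + qₖ₋₂ (with p₋₁=1, p₋₂=0, q₋₁=0, q₋₂=1):
  k=0: a=2, p=2, q=1
  k=1: a=1, p=3, q=1
  k=2: a=5, p=17, q=6
  k=3: a=3, p=54, q=19

54/19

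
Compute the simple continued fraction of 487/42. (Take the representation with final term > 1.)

487 = 11×42 + 25
42 = 1×25 + 17
25 = 1×17 + 8
17 = 2×8 + 1
8 = 8×1 + 0  (stop)
So 487/42 = [11; 1, 1, 2, 8].

[11; 1, 1, 2, 8]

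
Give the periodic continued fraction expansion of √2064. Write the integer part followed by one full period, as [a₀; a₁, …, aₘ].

[45; 2, 3, 7, 3, 2, 90]

a₀ = ⌊√2064⌋ = 45.
With m₀=0, d₀=1 and mₖ₊₁ = dₖaₖ − mₖ, dₖ₊₁ = (n − mₖ₊₁²)/dₖ, aₖ₊₁ = ⌊(a₀+mₖ₊₁)/dₖ₊₁⌋:
  k=1: m=45, d=39, a=2
  k=2: m=33, d=25, a=3
  k=3: m=42, d=12, a=7
  k=4: m=42, d=25, a=3
  k=5: m=33, d=39, a=2
  k=6: m=45, d=1, a=90
d=1 and a=2a₀=90 at k=6, so the next step gives (m, d) = (45, 39) again — its k=1 value — and the period has length 6.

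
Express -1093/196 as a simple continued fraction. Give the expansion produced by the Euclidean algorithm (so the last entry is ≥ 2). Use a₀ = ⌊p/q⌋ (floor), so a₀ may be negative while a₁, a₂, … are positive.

-1093 = -6*196 + 83
196 = 2*83 + 30
83 = 2*30 + 23
30 = 1*23 + 7
23 = 3*7 + 2
7 = 3*2 + 1
2 = 2*1 + 0  (stop)
So -1093/196 = [-6; 2, 2, 1, 3, 3, 2].

[-6; 2, 2, 1, 3, 3, 2]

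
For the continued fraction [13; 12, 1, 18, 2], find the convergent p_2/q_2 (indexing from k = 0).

Using pₖ = aₖpₖ₋₁ + pₖ₋₂, qₖ = aₖqₖ₋₁ + qₖ₋₂ (with p₋₁=1, p₋₂=0, q₋₁=0, q₋₂=1):
  k=0: a=13, p=13, q=1
  k=1: a=12, p=157, q=12
  k=2: a=1, p=170, q=13

170/13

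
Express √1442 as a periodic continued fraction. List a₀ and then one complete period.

a₀ = ⌊√1442⌋ = 37.
With m₀=0, d₀=1 and mₖ₊₁ = dₖaₖ − mₖ, dₖ₊₁ = (n − mₖ₊₁²)/dₖ, aₖ₊₁ = ⌊(a₀+mₖ₊₁)/dₖ₊₁⌋:
  k=1: m=37, d=73, a=1
  k=2: m=36, d=2, a=36
  k=3: m=36, d=73, a=1
  k=4: m=37, d=1, a=74
d=1 and a=2a₀=74 at k=4, so the next step gives (m, d) = (37, 73) again — its k=1 value — and the period has length 4.

[37; 1, 36, 1, 74]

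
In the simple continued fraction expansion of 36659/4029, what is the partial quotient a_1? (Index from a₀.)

10

36659 = 9·4029 + 398   →  a_0 = 9
4029 = 10·398 + 49   →  a_1 = 10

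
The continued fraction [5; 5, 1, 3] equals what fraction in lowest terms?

119/23

Fold from the inside: start with 3/1.
  1 + 1/3 = 4/3
  5 + 3/4 = 23/4
  5 + 4/23 = 119/23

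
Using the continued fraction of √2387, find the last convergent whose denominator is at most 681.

33125/678

√2387 = [48; 1, 5, 1, 96, …] (period length 4).
Convergents:
  p_0/q_0 = 48/1
  p_1/q_1 = 49/1
  p_2/q_2 = 293/6
  p_3/q_3 = 342/7
  p_4/q_4 = 33125/678
  p_5/q_5 = 33467/685
q_4 = 678 ≤ 681 < 685 = q_5, so the answer is 33125/678.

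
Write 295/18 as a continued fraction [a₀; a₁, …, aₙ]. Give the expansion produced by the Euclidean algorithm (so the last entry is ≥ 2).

[16; 2, 1, 1, 3]

295 = 16*18 + 7
18 = 2*7 + 4
7 = 1*4 + 3
4 = 1*3 + 1
3 = 3*1 + 0  (stop)
So 295/18 = [16; 2, 1, 1, 3].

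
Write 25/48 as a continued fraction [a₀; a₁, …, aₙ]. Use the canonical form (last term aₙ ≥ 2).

25 = 0*48 + 25
48 = 1*25 + 23
25 = 1*23 + 2
23 = 11*2 + 1
2 = 2*1 + 0  (stop)
So 25/48 = [0; 1, 1, 11, 2].

[0; 1, 1, 11, 2]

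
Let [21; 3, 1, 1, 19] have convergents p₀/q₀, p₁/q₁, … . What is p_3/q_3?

149/7

Using pₖ = aₖpₖ₋₁ + pₖ₋₂, qₖ = aₖqₖ₋₁ + qₖ₋₂ (with p₋₁=1, p₋₂=0, q₋₁=0, q₋₂=1):
  k=0: a=21, p=21, q=1
  k=1: a=3, p=64, q=3
  k=2: a=1, p=85, q=4
  k=3: a=1, p=149, q=7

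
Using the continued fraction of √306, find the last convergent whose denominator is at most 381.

√306 = [17; 2, 34, …] (period length 2).
Convergents:
  p_0/q_0 = 17/1
  p_1/q_1 = 35/2
  p_2/q_2 = 1207/69
  p_3/q_3 = 2449/140
  p_4/q_4 = 84473/4829
q_3 = 140 ≤ 381 < 4829 = q_4, so the answer is 2449/140.

2449/140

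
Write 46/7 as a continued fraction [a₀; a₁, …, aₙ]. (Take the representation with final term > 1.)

[6; 1, 1, 3]

46 = 6*7 + 4
7 = 1*4 + 3
4 = 1*3 + 1
3 = 3*1 + 0  (stop)
So 46/7 = [6; 1, 1, 3].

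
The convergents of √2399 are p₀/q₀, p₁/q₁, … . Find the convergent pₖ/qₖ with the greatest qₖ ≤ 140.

√2399 = [48; 1, 47, 1, 96, …] (period length 4).
Convergents:
  p_0/q_0 = 48/1
  p_1/q_1 = 49/1
  p_2/q_2 = 2351/48
  p_3/q_3 = 2400/49
  p_4/q_4 = 232751/4752
q_3 = 49 ≤ 140 < 4752 = q_4, so the answer is 2400/49.

2400/49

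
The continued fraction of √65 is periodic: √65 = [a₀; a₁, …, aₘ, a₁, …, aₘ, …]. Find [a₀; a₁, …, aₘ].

[8; 16]

a₀ = ⌊√65⌋ = 8.
With m₀=0, d₀=1 and mₖ₊₁ = dₖaₖ − mₖ, dₖ₊₁ = (n − mₖ₊₁²)/dₖ, aₖ₊₁ = ⌊(a₀+mₖ₊₁)/dₖ₊₁⌋:
  k=1: m=8, d=1, a=16
d=1 and a=2a₀=16 at k=1, so the next step gives (m, d) = (8, 1) again — its k=1 value — and the period has length 1.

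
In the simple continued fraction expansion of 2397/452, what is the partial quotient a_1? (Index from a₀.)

2397 = 5·452 + 137   →  a_0 = 5
452 = 3·137 + 41   →  a_1 = 3

3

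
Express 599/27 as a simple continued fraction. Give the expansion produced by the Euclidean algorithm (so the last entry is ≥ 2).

599 = 22·27 + 5
27 = 5·5 + 2
5 = 2·2 + 1
2 = 2·1 + 0  (stop)
So 599/27 = [22; 5, 2, 2].

[22; 5, 2, 2]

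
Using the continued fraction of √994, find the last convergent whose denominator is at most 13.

√994 = [31; 1, 1, 8, 1, 1, 62, …] (period length 6).
Convergents:
  p_0/q_0 = 31/1
  p_1/q_1 = 32/1
  p_2/q_2 = 63/2
  p_3/q_3 = 536/17
q_2 = 2 ≤ 13 < 17 = q_3, so the answer is 63/2.

63/2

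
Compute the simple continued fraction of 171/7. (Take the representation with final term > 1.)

[24; 2, 3]

171 = 24×7 + 3
7 = 2×3 + 1
3 = 3×1 + 0  (stop)
So 171/7 = [24; 2, 3].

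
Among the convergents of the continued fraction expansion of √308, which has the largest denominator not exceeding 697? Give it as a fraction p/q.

12127/691

√308 = [17; 1, 1, 4, 1, 1, 34, …] (period length 6).
Convergents:
  p_0/q_0 = 17/1
  p_1/q_1 = 18/1
  p_2/q_2 = 35/2
  p_3/q_3 = 158/9
  p_4/q_4 = 193/11
  p_5/q_5 = 351/20
  p_6/q_6 = 12127/691
  p_7/q_7 = 12478/711
q_6 = 691 ≤ 697 < 711 = q_7, so the answer is 12127/691.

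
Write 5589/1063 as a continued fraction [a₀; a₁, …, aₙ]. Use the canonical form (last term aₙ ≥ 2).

[5; 3, 1, 7, 3, 3, 3]

5589 = 5·1063 + 274
1063 = 3·274 + 241
274 = 1·241 + 33
241 = 7·33 + 10
33 = 3·10 + 3
10 = 3·3 + 1
3 = 3·1 + 0  (stop)
So 5589/1063 = [5; 3, 1, 7, 3, 3, 3].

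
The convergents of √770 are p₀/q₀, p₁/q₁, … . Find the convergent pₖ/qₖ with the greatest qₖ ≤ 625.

6188/223

√770 = [27; 1, 2, 1, 54, …] (period length 4).
Convergents:
  p_0/q_0 = 27/1
  p_1/q_1 = 28/1
  p_2/q_2 = 83/3
  p_3/q_3 = 111/4
  p_4/q_4 = 6077/219
  p_5/q_5 = 6188/223
  p_6/q_6 = 18453/665
q_5 = 223 ≤ 625 < 665 = q_6, so the answer is 6188/223.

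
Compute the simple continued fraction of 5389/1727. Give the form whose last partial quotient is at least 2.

5389 = 3*1727 + 208
1727 = 8*208 + 63
208 = 3*63 + 19
63 = 3*19 + 6
19 = 3*6 + 1
6 = 6*1 + 0  (stop)
So 5389/1727 = [3; 8, 3, 3, 3, 6].

[3; 8, 3, 3, 3, 6]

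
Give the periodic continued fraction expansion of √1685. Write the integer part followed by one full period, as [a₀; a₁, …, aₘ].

[41; 20, 1, 1, 20, 82]

a₀ = ⌊√1685⌋ = 41.
With m₀=0, d₀=1 and mₖ₊₁ = dₖaₖ − mₖ, dₖ₊₁ = (n − mₖ₊₁²)/dₖ, aₖ₊₁ = ⌊(a₀+mₖ₊₁)/dₖ₊₁⌋:
  k=1: m=41, d=4, a=20
  k=2: m=39, d=41, a=1
  k=3: m=2, d=41, a=1
  k=4: m=39, d=4, a=20
  k=5: m=41, d=1, a=82
d=1 and a=2a₀=82 at k=5, so the next step gives (m, d) = (41, 4) again — its k=1 value — and the period has length 5.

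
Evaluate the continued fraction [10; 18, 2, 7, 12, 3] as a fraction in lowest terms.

Using pₖ = aₖpₖ₋₁ + pₖ₋₂ and qₖ = aₖqₖ₋₁ + qₖ₋₂:
  k=0: a=10, p=10, q=1
  k=1: a=18, p=181, q=18
  k=2: a=2, p=372, q=37
  k=3: a=7, p=2785, q=277
  k=4: a=12, p=33792, q=3361
  k=5: a=3, p=104161, q=10360

104161/10360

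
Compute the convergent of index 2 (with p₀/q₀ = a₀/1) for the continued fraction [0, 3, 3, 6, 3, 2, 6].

Using pₖ = aₖpₖ₋₁ + pₖ₋₂, qₖ = aₖqₖ₋₁ + qₖ₋₂ (with p₋₁=1, p₋₂=0, q₋₁=0, q₋₂=1):
  k=0: a=0, p=0, q=1
  k=1: a=3, p=1, q=3
  k=2: a=3, p=3, q=10

3/10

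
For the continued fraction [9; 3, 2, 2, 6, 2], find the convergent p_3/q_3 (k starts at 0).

Using pₖ = aₖpₖ₋₁ + pₖ₋₂, qₖ = aₖqₖ₋₁ + qₖ₋₂ (with p₋₁=1, p₋₂=0, q₋₁=0, q₋₂=1):
  k=0: a=9, p=9, q=1
  k=1: a=3, p=28, q=3
  k=2: a=2, p=65, q=7
  k=3: a=2, p=158, q=17

158/17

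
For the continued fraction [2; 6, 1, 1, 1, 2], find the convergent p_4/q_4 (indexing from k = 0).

Using pₖ = aₖpₖ₋₁ + pₖ₋₂, qₖ = aₖqₖ₋₁ + qₖ₋₂ (with p₋₁=1, p₋₂=0, q₋₁=0, q₋₂=1):
  k=0: a=2, p=2, q=1
  k=1: a=6, p=13, q=6
  k=2: a=1, p=15, q=7
  k=3: a=1, p=28, q=13
  k=4: a=1, p=43, q=20

43/20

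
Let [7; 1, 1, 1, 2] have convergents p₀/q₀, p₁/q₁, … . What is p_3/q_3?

Using pₖ = aₖpₖ₋₁ + pₖ₋₂, qₖ = aₖqₖ₋₁ + qₖ₋₂ (with p₋₁=1, p₋₂=0, q₋₁=0, q₋₂=1):
  k=0: a=7, p=7, q=1
  k=1: a=1, p=8, q=1
  k=2: a=1, p=15, q=2
  k=3: a=1, p=23, q=3

23/3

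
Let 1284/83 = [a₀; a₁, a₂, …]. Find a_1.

2

1284 = 15·83 + 39   →  a_0 = 15
83 = 2·39 + 5   →  a_1 = 2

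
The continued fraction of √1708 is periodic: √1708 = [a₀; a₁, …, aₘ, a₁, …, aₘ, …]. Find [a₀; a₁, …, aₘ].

a₀ = ⌊√1708⌋ = 41.
With m₀=0, d₀=1 and mₖ₊₁ = dₖaₖ − mₖ, dₖ₊₁ = (n − mₖ₊₁²)/dₖ, aₖ₊₁ = ⌊(a₀+mₖ₊₁)/dₖ₊₁⌋:
  k=1: m=41, d=27, a=3
  k=2: m=40, d=4, a=20
  k=3: m=40, d=27, a=3
  k=4: m=41, d=1, a=82
d=1 and a=2a₀=82 at k=4, so the next step gives (m, d) = (41, 27) again — its k=1 value — and the period has length 4.

[41; 3, 20, 3, 82]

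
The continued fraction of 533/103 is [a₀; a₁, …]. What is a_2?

1

533 = 5·103 + 18   →  a_0 = 5
103 = 5·18 + 13   →  a_1 = 5
18 = 1·13 + 5   →  a_2 = 1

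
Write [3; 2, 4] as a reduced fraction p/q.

31/9

Fold from the inside: start with 4/1.
  2 + 1/4 = 9/4
  3 + 4/9 = 31/9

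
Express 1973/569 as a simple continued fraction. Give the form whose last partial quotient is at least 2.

[3; 2, 7, 5, 3, 2]

1973 = 3*569 + 266
569 = 2*266 + 37
266 = 7*37 + 7
37 = 5*7 + 2
7 = 3*2 + 1
2 = 2*1 + 0  (stop)
So 1973/569 = [3; 2, 7, 5, 3, 2].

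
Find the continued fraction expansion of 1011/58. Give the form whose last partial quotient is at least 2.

[17; 2, 3, 8]

1011 = 17*58 + 25
58 = 2*25 + 8
25 = 3*8 + 1
8 = 8*1 + 0  (stop)
So 1011/58 = [17; 2, 3, 8].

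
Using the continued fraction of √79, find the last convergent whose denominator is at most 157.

1351/152

√79 = [8; 1, 7, 1, 16, …] (period length 4).
Convergents:
  p_0/q_0 = 8/1
  p_1/q_1 = 9/1
  p_2/q_2 = 71/8
  p_3/q_3 = 80/9
  p_4/q_4 = 1351/152
  p_5/q_5 = 1431/161
q_4 = 152 ≤ 157 < 161 = q_5, so the answer is 1351/152.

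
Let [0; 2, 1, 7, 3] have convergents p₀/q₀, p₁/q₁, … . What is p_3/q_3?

Using pₖ = aₖpₖ₋₁ + pₖ₋₂, qₖ = aₖqₖ₋₁ + qₖ₋₂ (with p₋₁=1, p₋₂=0, q₋₁=0, q₋₂=1):
  k=0: a=0, p=0, q=1
  k=1: a=2, p=1, q=2
  k=2: a=1, p=1, q=3
  k=3: a=7, p=8, q=23

8/23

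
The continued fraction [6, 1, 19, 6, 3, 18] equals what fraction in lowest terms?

48757/7015

Fold from the inside: start with 18/1.
  3 + 1/18 = 55/18
  6 + 18/55 = 348/55
  19 + 55/348 = 6667/348
  1 + 348/6667 = 7015/6667
  6 + 6667/7015 = 48757/7015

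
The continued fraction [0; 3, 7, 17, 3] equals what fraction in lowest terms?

367/1153

Using pₖ = aₖpₖ₋₁ + pₖ₋₂ and qₖ = aₖqₖ₋₁ + qₖ₋₂:
  k=0: a=0, p=0, q=1
  k=1: a=3, p=1, q=3
  k=2: a=7, p=7, q=22
  k=3: a=17, p=120, q=377
  k=4: a=3, p=367, q=1153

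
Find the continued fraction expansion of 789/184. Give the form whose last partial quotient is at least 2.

789 = 4*184 + 53
184 = 3*53 + 25
53 = 2*25 + 3
25 = 8*3 + 1
3 = 3*1 + 0  (stop)
So 789/184 = [4; 3, 2, 8, 3].

[4; 3, 2, 8, 3]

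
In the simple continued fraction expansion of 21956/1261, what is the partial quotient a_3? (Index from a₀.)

3

21956 = 17·1261 + 519   →  a_0 = 17
1261 = 2·519 + 223   →  a_1 = 2
519 = 2·223 + 73   →  a_2 = 2
223 = 3·73 + 4   →  a_3 = 3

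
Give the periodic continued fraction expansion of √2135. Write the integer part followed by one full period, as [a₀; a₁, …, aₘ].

[46; 4, 1, 5, 1, 4, 92]

a₀ = ⌊√2135⌋ = 46.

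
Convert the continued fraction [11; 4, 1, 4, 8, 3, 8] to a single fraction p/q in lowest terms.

57352/5117

Fold from the inside: start with 8/1.
  3 + 1/8 = 25/8
  8 + 8/25 = 208/25
  4 + 25/208 = 857/208
  1 + 208/857 = 1065/857
  4 + 857/1065 = 5117/1065
  11 + 1065/5117 = 57352/5117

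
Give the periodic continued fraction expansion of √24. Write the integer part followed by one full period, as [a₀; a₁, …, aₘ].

a₀ = ⌊√24⌋ = 4.
With m₀=0, d₀=1 and mₖ₊₁ = dₖaₖ − mₖ, dₖ₊₁ = (n − mₖ₊₁²)/dₖ, aₖ₊₁ = ⌊(a₀+mₖ₊₁)/dₖ₊₁⌋:
  k=1: m=4, d=8, a=1
  k=2: m=4, d=1, a=8
d=1 and a=2a₀=8 at k=2, so the next step gives (m, d) = (4, 8) again — its k=1 value — and the period has length 2.

[4; 1, 8]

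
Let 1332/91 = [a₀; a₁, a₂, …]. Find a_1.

1332 = 14·91 + 58   →  a_0 = 14
91 = 1·58 + 33   →  a_1 = 1

1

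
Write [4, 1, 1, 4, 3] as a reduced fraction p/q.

Using pₖ = aₖpₖ₋₁ + pₖ₋₂ and qₖ = aₖqₖ₋₁ + qₖ₋₂:
  k=0: a=4, p=4, q=1
  k=1: a=1, p=5, q=1
  k=2: a=1, p=9, q=2
  k=3: a=4, p=41, q=9
  k=4: a=3, p=132, q=29

132/29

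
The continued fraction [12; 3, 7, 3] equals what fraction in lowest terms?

Fold from the inside: start with 3/1.
  7 + 1/3 = 22/3
  3 + 3/22 = 69/22
  12 + 22/69 = 850/69

850/69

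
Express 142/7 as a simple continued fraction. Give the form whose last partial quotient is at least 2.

[20; 3, 2]

142 = 20·7 + 2
7 = 3·2 + 1
2 = 2·1 + 0  (stop)
So 142/7 = [20; 3, 2].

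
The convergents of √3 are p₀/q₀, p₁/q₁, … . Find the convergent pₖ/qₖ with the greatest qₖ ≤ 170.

265/153

√3 = [1; 1, 2, …] (period length 2).
Convergents:
  p_0/q_0 = 1/1
  p_1/q_1 = 2/1
  p_2/q_2 = 5/3
  p_3/q_3 = 7/4
  p_4/q_4 = 19/11
  p_5/q_5 = 26/15
  p_6/q_6 = 71/41
  p_7/q_7 = 97/56
  p_8/q_8 = 265/153
  p_9/q_9 = 362/209
q_8 = 153 ≤ 170 < 209 = q_9, so the answer is 265/153.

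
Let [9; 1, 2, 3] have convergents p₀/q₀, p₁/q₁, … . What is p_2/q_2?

Using pₖ = aₖpₖ₋₁ + pₖ₋₂, qₖ = aₖqₖ₋₁ + qₖ₋₂ (with p₋₁=1, p₋₂=0, q₋₁=0, q₋₂=1):
  k=0: a=9, p=9, q=1
  k=1: a=1, p=10, q=1
  k=2: a=2, p=29, q=3

29/3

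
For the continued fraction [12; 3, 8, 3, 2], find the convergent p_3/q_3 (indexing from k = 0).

Using pₖ = aₖpₖ₋₁ + pₖ₋₂, qₖ = aₖqₖ₋₁ + qₖ₋₂ (with p₋₁=1, p₋₂=0, q₋₁=0, q₋₂=1):
  k=0: a=12, p=12, q=1
  k=1: a=3, p=37, q=3
  k=2: a=8, p=308, q=25
  k=3: a=3, p=961, q=78

961/78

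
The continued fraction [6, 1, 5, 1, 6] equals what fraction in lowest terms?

329/48

Using pₖ = aₖpₖ₋₁ + pₖ₋₂ and qₖ = aₖqₖ₋₁ + qₖ₋₂:
  k=0: a=6, p=6, q=1
  k=1: a=1, p=7, q=1
  k=2: a=5, p=41, q=6
  k=3: a=1, p=48, q=7
  k=4: a=6, p=329, q=48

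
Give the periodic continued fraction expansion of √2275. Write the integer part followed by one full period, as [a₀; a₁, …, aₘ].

a₀ = ⌊√2275⌋ = 47.

[47; 1, 2, 3, 2, 1, 94]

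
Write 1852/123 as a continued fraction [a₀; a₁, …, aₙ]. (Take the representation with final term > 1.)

1852 = 15*123 + 7
123 = 17*7 + 4
7 = 1*4 + 3
4 = 1*3 + 1
3 = 3*1 + 0  (stop)
So 1852/123 = [15; 17, 1, 1, 3].

[15; 17, 1, 1, 3]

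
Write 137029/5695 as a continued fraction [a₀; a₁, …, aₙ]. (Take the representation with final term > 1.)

[24; 16, 3, 6, 1, 15]

137029 = 24·5695 + 349
5695 = 16·349 + 111
349 = 3·111 + 16
111 = 6·16 + 15
16 = 1·15 + 1
15 = 15·1 + 0  (stop)
So 137029/5695 = [24; 16, 3, 6, 1, 15].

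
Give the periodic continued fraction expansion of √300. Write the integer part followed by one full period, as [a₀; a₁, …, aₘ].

[17; 3, 8, 3, 34]

a₀ = ⌊√300⌋ = 17.
With m₀=0, d₀=1 and mₖ₊₁ = dₖaₖ − mₖ, dₖ₊₁ = (n − mₖ₊₁²)/dₖ, aₖ₊₁ = ⌊(a₀+mₖ₊₁)/dₖ₊₁⌋:
  k=1: m=17, d=11, a=3
  k=2: m=16, d=4, a=8
  k=3: m=16, d=11, a=3
  k=4: m=17, d=1, a=34
d=1 and a=2a₀=34 at k=4, so the next step gives (m, d) = (17, 11) again — its k=1 value — and the period has length 4.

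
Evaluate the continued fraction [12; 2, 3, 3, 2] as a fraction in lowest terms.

659/53

Fold from the inside: start with 2/1.
  3 + 1/2 = 7/2
  3 + 2/7 = 23/7
  2 + 7/23 = 53/23
  12 + 23/53 = 659/53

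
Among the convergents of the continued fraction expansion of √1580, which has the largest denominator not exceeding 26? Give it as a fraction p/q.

159/4

√1580 = [39; 1, 2, 1, 78, …] (period length 4).
Convergents:
  p_0/q_0 = 39/1
  p_1/q_1 = 40/1
  p_2/q_2 = 119/3
  p_3/q_3 = 159/4
  p_4/q_4 = 12521/315
q_3 = 4 ≤ 26 < 315 = q_4, so the answer is 159/4.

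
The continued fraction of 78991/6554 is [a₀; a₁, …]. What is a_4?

1

78991 = 12·6554 + 343   →  a_0 = 12
6554 = 19·343 + 37   →  a_1 = 19
343 = 9·37 + 10   →  a_2 = 9
37 = 3·10 + 7   →  a_3 = 3
10 = 1·7 + 3   →  a_4 = 1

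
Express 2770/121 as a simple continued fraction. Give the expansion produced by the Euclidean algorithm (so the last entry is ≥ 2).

2770 = 22×121 + 108
121 = 1×108 + 13
108 = 8×13 + 4
13 = 3×4 + 1
4 = 4×1 + 0  (stop)
So 2770/121 = [22; 1, 8, 3, 4].

[22; 1, 8, 3, 4]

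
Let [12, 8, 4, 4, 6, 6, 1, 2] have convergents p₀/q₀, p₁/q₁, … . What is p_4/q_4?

10582/873

Using pₖ = aₖpₖ₋₁ + pₖ₋₂, qₖ = aₖqₖ₋₁ + qₖ₋₂ (with p₋₁=1, p₋₂=0, q₋₁=0, q₋₂=1):
  k=0: a=12, p=12, q=1
  k=1: a=8, p=97, q=8
  k=2: a=4, p=400, q=33
  k=3: a=4, p=1697, q=140
  k=4: a=6, p=10582, q=873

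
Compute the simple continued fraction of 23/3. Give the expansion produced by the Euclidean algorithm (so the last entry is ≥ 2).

23 = 7·3 + 2
3 = 1·2 + 1
2 = 2·1 + 0  (stop)
So 23/3 = [7; 1, 2].

[7; 1, 2]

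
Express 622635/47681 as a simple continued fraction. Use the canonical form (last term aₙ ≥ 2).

[13; 17, 7, 5, 3, 3, 7]

622635 = 13·47681 + 2782
47681 = 17·2782 + 387
2782 = 7·387 + 73
387 = 5·73 + 22
73 = 3·22 + 7
22 = 3·7 + 1
7 = 7·1 + 0  (stop)
So 622635/47681 = [13; 17, 7, 5, 3, 3, 7].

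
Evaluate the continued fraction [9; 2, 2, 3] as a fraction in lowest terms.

Fold from the inside: start with 3/1.
  2 + 1/3 = 7/3
  2 + 3/7 = 17/7
  9 + 7/17 = 160/17

160/17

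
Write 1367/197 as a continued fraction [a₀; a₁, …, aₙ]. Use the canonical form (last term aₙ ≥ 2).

1367 = 6*197 + 185
197 = 1*185 + 12
185 = 15*12 + 5
12 = 2*5 + 2
5 = 2*2 + 1
2 = 2*1 + 0  (stop)
So 1367/197 = [6; 1, 15, 2, 2, 2].

[6; 1, 15, 2, 2, 2]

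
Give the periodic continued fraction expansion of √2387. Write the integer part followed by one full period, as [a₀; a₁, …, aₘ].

[48; 1, 5, 1, 96]

a₀ = ⌊√2387⌋ = 48.
With m₀=0, d₀=1 and mₖ₊₁ = dₖaₖ − mₖ, dₖ₊₁ = (n − mₖ₊₁²)/dₖ, aₖ₊₁ = ⌊(a₀+mₖ₊₁)/dₖ₊₁⌋:
  k=1: m=48, d=83, a=1
  k=2: m=35, d=14, a=5
  k=3: m=35, d=83, a=1
  k=4: m=48, d=1, a=96
d=1 and a=2a₀=96 at k=4, so the next step gives (m, d) = (48, 83) again — its k=1 value — and the period has length 4.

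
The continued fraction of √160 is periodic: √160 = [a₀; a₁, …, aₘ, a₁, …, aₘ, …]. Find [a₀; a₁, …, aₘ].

[12; 1, 1, 1, 5, 1, 1, 1, 24]

a₀ = ⌊√160⌋ = 12.
With m₀=0, d₀=1 and mₖ₊₁ = dₖaₖ − mₖ, dₖ₊₁ = (n − mₖ₊₁²)/dₖ, aₖ₊₁ = ⌊(a₀+mₖ₊₁)/dₖ₊₁⌋:
  k=1: m=12, d=16, a=1
  k=2: m=4, d=9, a=1
  k=3: m=5, d=15, a=1
  k=4: m=10, d=4, a=5
  k=5: m=10, d=15, a=1
  k=6: m=5, d=9, a=1
  k=7: m=4, d=16, a=1
  k=8: m=12, d=1, a=24
d=1 and a=2a₀=24 at k=8, so the next step gives (m, d) = (12, 16) again — its k=1 value — and the period has length 8.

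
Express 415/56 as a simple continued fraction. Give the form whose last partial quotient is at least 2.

415 = 7×56 + 23
56 = 2×23 + 10
23 = 2×10 + 3
10 = 3×3 + 1
3 = 3×1 + 0  (stop)
So 415/56 = [7; 2, 2, 3, 3].

[7; 2, 2, 3, 3]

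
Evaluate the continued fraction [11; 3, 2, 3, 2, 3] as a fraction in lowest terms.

2134/189

Using pₖ = aₖpₖ₋₁ + pₖ₋₂ and qₖ = aₖqₖ₋₁ + qₖ₋₂:
  k=0: a=11, p=11, q=1
  k=1: a=3, p=34, q=3
  k=2: a=2, p=79, q=7
  k=3: a=3, p=271, q=24
  k=4: a=2, p=621, q=55
  k=5: a=3, p=2134, q=189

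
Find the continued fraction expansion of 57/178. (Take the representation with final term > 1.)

57 = 0×178 + 57
178 = 3×57 + 7
57 = 8×7 + 1
7 = 7×1 + 0  (stop)
So 57/178 = [0; 3, 8, 7].

[0; 3, 8, 7]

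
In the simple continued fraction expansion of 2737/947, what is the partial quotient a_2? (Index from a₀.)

8

2737 = 2·947 + 843   →  a_0 = 2
947 = 1·843 + 104   →  a_1 = 1
843 = 8·104 + 11   →  a_2 = 8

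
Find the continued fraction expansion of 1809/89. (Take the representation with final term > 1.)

1809 = 20×89 + 29
89 = 3×29 + 2
29 = 14×2 + 1
2 = 2×1 + 0  (stop)
So 1809/89 = [20; 3, 14, 2].

[20; 3, 14, 2]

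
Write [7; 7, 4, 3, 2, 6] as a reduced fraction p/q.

9965/1396

Fold from the inside: start with 6/1.
  2 + 1/6 = 13/6
  3 + 6/13 = 45/13
  4 + 13/45 = 193/45
  7 + 45/193 = 1396/193
  7 + 193/1396 = 9965/1396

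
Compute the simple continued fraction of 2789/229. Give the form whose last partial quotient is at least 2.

[12; 5, 1, 1, 2, 2, 3]

2789 = 12·229 + 41
229 = 5·41 + 24
41 = 1·24 + 17
24 = 1·17 + 7
17 = 2·7 + 3
7 = 2·3 + 1
3 = 3·1 + 0  (stop)
So 2789/229 = [12; 5, 1, 1, 2, 2, 3].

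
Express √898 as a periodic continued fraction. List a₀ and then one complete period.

a₀ = ⌊√898⌋ = 29.
With m₀=0, d₀=1 and mₖ₊₁ = dₖaₖ − mₖ, dₖ₊₁ = (n − mₖ₊₁²)/dₖ, aₖ₊₁ = ⌊(a₀+mₖ₊₁)/dₖ₊₁⌋:
  k=1: m=29, d=57, a=1
  k=2: m=28, d=2, a=28
  k=3: m=28, d=57, a=1
  k=4: m=29, d=1, a=58
d=1 and a=2a₀=58 at k=4, so the next step gives (m, d) = (29, 57) again — its k=1 value — and the period has length 4.

[29; 1, 28, 1, 58]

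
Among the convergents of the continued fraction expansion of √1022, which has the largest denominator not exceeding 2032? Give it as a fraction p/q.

64417/2015

√1022 = [31; 1, 30, 1, 62, …] (period length 4).
Convergents:
  p_0/q_0 = 31/1
  p_1/q_1 = 32/1
  p_2/q_2 = 991/31
  p_3/q_3 = 1023/32
  p_4/q_4 = 64417/2015
  p_5/q_5 = 65440/2047
q_4 = 2015 ≤ 2032 < 2047 = q_5, so the answer is 64417/2015.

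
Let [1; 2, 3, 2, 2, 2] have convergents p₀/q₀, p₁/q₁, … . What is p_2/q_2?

Using pₖ = aₖpₖ₋₁ + pₖ₋₂, qₖ = aₖqₖ₋₁ + qₖ₋₂ (with p₋₁=1, p₋₂=0, q₋₁=0, q₋₂=1):
  k=0: a=1, p=1, q=1
  k=1: a=2, p=3, q=2
  k=2: a=3, p=10, q=7

10/7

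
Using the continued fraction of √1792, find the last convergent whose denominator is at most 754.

10710/253

√1792 = [42; 3, 84, …] (period length 2).
Convergents:
  p_0/q_0 = 42/1
  p_1/q_1 = 127/3
  p_2/q_2 = 10710/253
  p_3/q_3 = 32257/762
q_2 = 253 ≤ 754 < 762 = q_3, so the answer is 10710/253.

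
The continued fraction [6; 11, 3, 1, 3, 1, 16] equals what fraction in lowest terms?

Fold from the inside: start with 16/1.
  1 + 1/16 = 17/16
  3 + 16/17 = 67/17
  1 + 17/67 = 84/67
  3 + 67/84 = 319/84
  11 + 84/319 = 3593/319
  6 + 319/3593 = 21877/3593

21877/3593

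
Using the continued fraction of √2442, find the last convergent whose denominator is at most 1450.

√2442 = [49; 2, 2, 2, 98, …] (period length 4).
Convergents:
  p_0/q_0 = 49/1
  p_1/q_1 = 99/2
  p_2/q_2 = 247/5
  p_3/q_3 = 593/12
  p_4/q_4 = 58361/1181
  p_5/q_5 = 117315/2374
q_4 = 1181 ≤ 1450 < 2374 = q_5, so the answer is 58361/1181.

58361/1181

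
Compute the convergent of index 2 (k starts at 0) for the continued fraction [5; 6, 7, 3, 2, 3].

222/43

Using pₖ = aₖpₖ₋₁ + pₖ₋₂, qₖ = aₖqₖ₋₁ + qₖ₋₂ (with p₋₁=1, p₋₂=0, q₋₁=0, q₋₂=1):
  k=0: a=5, p=5, q=1
  k=1: a=6, p=31, q=6
  k=2: a=7, p=222, q=43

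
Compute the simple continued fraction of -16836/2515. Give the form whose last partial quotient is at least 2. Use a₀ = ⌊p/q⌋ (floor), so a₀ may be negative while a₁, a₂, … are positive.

-16836 = -7*2515 + 769
2515 = 3*769 + 208
769 = 3*208 + 145
208 = 1*145 + 63
145 = 2*63 + 19
63 = 3*19 + 6
19 = 3*6 + 1
6 = 6*1 + 0  (stop)
So -16836/2515 = [-7; 3, 3, 1, 2, 3, 3, 6].

[-7; 3, 3, 1, 2, 3, 3, 6]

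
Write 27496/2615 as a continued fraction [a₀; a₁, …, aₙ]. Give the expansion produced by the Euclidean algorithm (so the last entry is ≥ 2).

27496 = 10·2615 + 1346
2615 = 1·1346 + 1269
1346 = 1·1269 + 77
1269 = 16·77 + 37
77 = 2·37 + 3
37 = 12·3 + 1
3 = 3·1 + 0  (stop)
So 27496/2615 = [10; 1, 1, 16, 2, 12, 3].

[10; 1, 1, 16, 2, 12, 3]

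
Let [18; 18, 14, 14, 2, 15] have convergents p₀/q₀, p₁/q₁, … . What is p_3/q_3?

64277/3560

Using pₖ = aₖpₖ₋₁ + pₖ₋₂, qₖ = aₖqₖ₋₁ + qₖ₋₂ (with p₋₁=1, p₋₂=0, q₋₁=0, q₋₂=1):
  k=0: a=18, p=18, q=1
  k=1: a=18, p=325, q=18
  k=2: a=14, p=4568, q=253
  k=3: a=14, p=64277, q=3560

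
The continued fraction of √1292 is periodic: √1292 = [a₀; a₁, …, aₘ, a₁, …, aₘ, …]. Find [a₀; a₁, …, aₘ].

[35; 1, 16, 1, 70]

a₀ = ⌊√1292⌋ = 35.
With m₀=0, d₀=1 and mₖ₊₁ = dₖaₖ − mₖ, dₖ₊₁ = (n − mₖ₊₁²)/dₖ, aₖ₊₁ = ⌊(a₀+mₖ₊₁)/dₖ₊₁⌋:
  k=1: m=35, d=67, a=1
  k=2: m=32, d=4, a=16
  k=3: m=32, d=67, a=1
  k=4: m=35, d=1, a=70
d=1 and a=2a₀=70 at k=4, so the next step gives (m, d) = (35, 67) again — its k=1 value — and the period has length 4.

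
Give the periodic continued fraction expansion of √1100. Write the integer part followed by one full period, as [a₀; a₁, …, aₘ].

a₀ = ⌊√1100⌋ = 33.
With m₀=0, d₀=1 and mₖ₊₁ = dₖaₖ − mₖ, dₖ₊₁ = (n − mₖ₊₁²)/dₖ, aₖ₊₁ = ⌊(a₀+mₖ₊₁)/dₖ₊₁⌋:
  k=1: m=33, d=11, a=6
  k=2: m=33, d=1, a=66
d=1 and a=2a₀=66 at k=2, so the next step gives (m, d) = (33, 11) again — its k=1 value — and the period has length 2.

[33; 6, 66]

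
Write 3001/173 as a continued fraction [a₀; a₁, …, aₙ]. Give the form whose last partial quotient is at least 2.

[17; 2, 1, 7, 1, 1, 3]

3001 = 17×173 + 60
173 = 2×60 + 53
60 = 1×53 + 7
53 = 7×7 + 4
7 = 1×4 + 3
4 = 1×3 + 1
3 = 3×1 + 0  (stop)
So 3001/173 = [17; 2, 1, 7, 1, 1, 3].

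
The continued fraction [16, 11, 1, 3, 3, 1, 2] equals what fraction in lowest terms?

Using pₖ = aₖpₖ₋₁ + pₖ₋₂ and qₖ = aₖqₖ₋₁ + qₖ₋₂:
  k=0: a=16, p=16, q=1
  k=1: a=11, p=177, q=11
  k=2: a=1, p=193, q=12
  k=3: a=3, p=756, q=47
  k=4: a=3, p=2461, q=153
  k=5: a=1, p=3217, q=200
  k=6: a=2, p=8895, q=553

8895/553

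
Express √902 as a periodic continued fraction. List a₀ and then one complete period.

[30; 30, 60]

a₀ = ⌊√902⌋ = 30.
With m₀=0, d₀=1 and mₖ₊₁ = dₖaₖ − mₖ, dₖ₊₁ = (n − mₖ₊₁²)/dₖ, aₖ₊₁ = ⌊(a₀+mₖ₊₁)/dₖ₊₁⌋:
  k=1: m=30, d=2, a=30
  k=2: m=30, d=1, a=60
d=1 and a=2a₀=60 at k=2, so the next step gives (m, d) = (30, 2) again — its k=1 value — and the period has length 2.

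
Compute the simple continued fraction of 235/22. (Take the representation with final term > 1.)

235 = 10*22 + 15
22 = 1*15 + 7
15 = 2*7 + 1
7 = 7*1 + 0  (stop)
So 235/22 = [10; 1, 2, 7].

[10; 1, 2, 7]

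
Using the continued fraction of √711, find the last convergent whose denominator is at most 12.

80/3

√711 = [26; 1, 1, 1, 52, …] (period length 4).
Convergents:
  p_0/q_0 = 26/1
  p_1/q_1 = 27/1
  p_2/q_2 = 53/2
  p_3/q_3 = 80/3
  p_4/q_4 = 4213/158
q_3 = 3 ≤ 12 < 158 = q_4, so the answer is 80/3.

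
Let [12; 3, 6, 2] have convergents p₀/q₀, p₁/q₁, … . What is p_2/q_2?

234/19

Using pₖ = aₖpₖ₋₁ + pₖ₋₂, qₖ = aₖqₖ₋₁ + qₖ₋₂ (with p₋₁=1, p₋₂=0, q₋₁=0, q₋₂=1):
  k=0: a=12, p=12, q=1
  k=1: a=3, p=37, q=3
  k=2: a=6, p=234, q=19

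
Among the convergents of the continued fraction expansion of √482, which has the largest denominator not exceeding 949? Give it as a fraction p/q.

20747/945

√482 = [21; 1, 20, 1, 42, …] (period length 4).
Convergents:
  p_0/q_0 = 21/1
  p_1/q_1 = 22/1
  p_2/q_2 = 461/21
  p_3/q_3 = 483/22
  p_4/q_4 = 20747/945
  p_5/q_5 = 21230/967
q_4 = 945 ≤ 949 < 967 = q_5, so the answer is 20747/945.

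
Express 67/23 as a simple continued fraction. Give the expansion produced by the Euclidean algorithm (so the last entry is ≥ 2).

67 = 2×23 + 21
23 = 1×21 + 2
21 = 10×2 + 1
2 = 2×1 + 0  (stop)
So 67/23 = [2; 1, 10, 2].

[2; 1, 10, 2]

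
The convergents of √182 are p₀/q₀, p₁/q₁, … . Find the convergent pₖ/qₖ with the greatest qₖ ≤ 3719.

38597/2861

√182 = [13; 2, 26, …] (period length 2).
Convergents:
  p_0/q_0 = 13/1
  p_1/q_1 = 27/2
  p_2/q_2 = 715/53
  p_3/q_3 = 1457/108
  p_4/q_4 = 38597/2861
  p_5/q_5 = 78651/5830
q_4 = 2861 ≤ 3719 < 5830 = q_5, so the answer is 38597/2861.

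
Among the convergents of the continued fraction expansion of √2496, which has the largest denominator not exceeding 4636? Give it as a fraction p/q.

124850/2499

√2496 = [49; 1, 23, 1, 98, …] (period length 4).
Convergents:
  p_0/q_0 = 49/1
  p_1/q_1 = 50/1
  p_2/q_2 = 1199/24
  p_3/q_3 = 1249/25
  p_4/q_4 = 123601/2474
  p_5/q_5 = 124850/2499
  p_6/q_6 = 2995151/59951
q_5 = 2499 ≤ 4636 < 59951 = q_6, so the answer is 124850/2499.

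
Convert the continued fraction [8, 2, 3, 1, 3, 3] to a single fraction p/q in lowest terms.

Fold from the inside: start with 3/1.
  3 + 1/3 = 10/3
  1 + 3/10 = 13/10
  3 + 10/13 = 49/13
  2 + 13/49 = 111/49
  8 + 49/111 = 937/111

937/111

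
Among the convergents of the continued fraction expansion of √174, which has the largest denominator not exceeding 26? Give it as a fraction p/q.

277/21

√174 = [13; 5, 4, 5, 26, …] (period length 4).
Convergents:
  p_0/q_0 = 13/1
  p_1/q_1 = 66/5
  p_2/q_2 = 277/21
  p_3/q_3 = 1451/110
q_2 = 21 ≤ 26 < 110 = q_3, so the answer is 277/21.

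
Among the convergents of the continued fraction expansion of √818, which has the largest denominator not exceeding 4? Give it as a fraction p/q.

√818 = [28; 1, 1, 1, 1, 56, …] (period length 5).
Convergents:
  p_0/q_0 = 28/1
  p_1/q_1 = 29/1
  p_2/q_2 = 57/2
  p_3/q_3 = 86/3
  p_4/q_4 = 143/5
q_3 = 3 ≤ 4 < 5 = q_4, so the answer is 86/3.

86/3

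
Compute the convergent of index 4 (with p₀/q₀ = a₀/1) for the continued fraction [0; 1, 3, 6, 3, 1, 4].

60/79

Using pₖ = aₖpₖ₋₁ + pₖ₋₂, qₖ = aₖqₖ₋₁ + qₖ₋₂ (with p₋₁=1, p₋₂=0, q₋₁=0, q₋₂=1):
  k=0: a=0, p=0, q=1
  k=1: a=1, p=1, q=1
  k=2: a=3, p=3, q=4
  k=3: a=6, p=19, q=25
  k=4: a=3, p=60, q=79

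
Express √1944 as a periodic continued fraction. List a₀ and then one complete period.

a₀ = ⌊√1944⌋ = 44.
With m₀=0, d₀=1 and mₖ₊₁ = dₖaₖ − mₖ, dₖ₊₁ = (n − mₖ₊₁²)/dₖ, aₖ₊₁ = ⌊(a₀+mₖ₊₁)/dₖ₊₁⌋:
  k=1: m=44, d=8, a=11
  k=2: m=44, d=1, a=88
d=1 and a=2a₀=88 at k=2, so the next step gives (m, d) = (44, 8) again — its k=1 value — and the period has length 2.

[44; 11, 88]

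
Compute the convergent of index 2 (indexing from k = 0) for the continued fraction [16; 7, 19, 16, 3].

Using pₖ = aₖpₖ₋₁ + pₖ₋₂, qₖ = aₖqₖ₋₁ + qₖ₋₂ (with p₋₁=1, p₋₂=0, q₋₁=0, q₋₂=1):
  k=0: a=16, p=16, q=1
  k=1: a=7, p=113, q=7
  k=2: a=19, p=2163, q=134

2163/134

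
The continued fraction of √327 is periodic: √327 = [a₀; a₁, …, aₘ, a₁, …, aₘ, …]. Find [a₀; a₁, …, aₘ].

a₀ = ⌊√327⌋ = 18.
With m₀=0, d₀=1 and mₖ₊₁ = dₖaₖ − mₖ, dₖ₊₁ = (n − mₖ₊₁²)/dₖ, aₖ₊₁ = ⌊(a₀+mₖ₊₁)/dₖ₊₁⌋:
  k=1: m=18, d=3, a=12
  k=2: m=18, d=1, a=36
d=1 and a=2a₀=36 at k=2, so the next step gives (m, d) = (18, 3) again — its k=1 value — and the period has length 2.

[18; 12, 36]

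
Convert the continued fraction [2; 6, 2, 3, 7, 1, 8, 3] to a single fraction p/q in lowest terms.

Fold from the inside: start with 3/1.
  8 + 1/3 = 25/3
  1 + 3/25 = 28/25
  7 + 25/28 = 221/28
  3 + 28/221 = 691/221
  2 + 221/691 = 1603/691
  6 + 691/1603 = 10309/1603
  2 + 1603/10309 = 22221/10309

22221/10309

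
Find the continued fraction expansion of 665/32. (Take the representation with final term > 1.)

665 = 20·32 + 25
32 = 1·25 + 7
25 = 3·7 + 4
7 = 1·4 + 3
4 = 1·3 + 1
3 = 3·1 + 0  (stop)
So 665/32 = [20; 1, 3, 1, 1, 3].

[20; 1, 3, 1, 1, 3]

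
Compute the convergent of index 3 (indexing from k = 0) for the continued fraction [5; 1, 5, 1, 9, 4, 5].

41/7

Using pₖ = aₖpₖ₋₁ + pₖ₋₂, qₖ = aₖqₖ₋₁ + qₖ₋₂ (with p₋₁=1, p₋₂=0, q₋₁=0, q₋₂=1):
  k=0: a=5, p=5, q=1
  k=1: a=1, p=6, q=1
  k=2: a=5, p=35, q=6
  k=3: a=1, p=41, q=7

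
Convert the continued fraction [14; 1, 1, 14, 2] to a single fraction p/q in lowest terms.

871/60

Fold from the inside: start with 2/1.
  14 + 1/2 = 29/2
  1 + 2/29 = 31/29
  1 + 29/31 = 60/31
  14 + 31/60 = 871/60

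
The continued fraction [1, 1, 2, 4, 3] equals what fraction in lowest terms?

Fold from the inside: start with 3/1.
  4 + 1/3 = 13/3
  2 + 3/13 = 29/13
  1 + 13/29 = 42/29
  1 + 29/42 = 71/42

71/42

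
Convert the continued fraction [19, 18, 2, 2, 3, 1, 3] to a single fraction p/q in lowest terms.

29115/1528

Fold from the inside: start with 3/1.
  1 + 1/3 = 4/3
  3 + 3/4 = 15/4
  2 + 4/15 = 34/15
  2 + 15/34 = 83/34
  18 + 34/83 = 1528/83
  19 + 83/1528 = 29115/1528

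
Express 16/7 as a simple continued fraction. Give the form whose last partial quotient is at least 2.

16 = 2·7 + 2
7 = 3·2 + 1
2 = 2·1 + 0  (stop)
So 16/7 = [2; 3, 2].

[2; 3, 2]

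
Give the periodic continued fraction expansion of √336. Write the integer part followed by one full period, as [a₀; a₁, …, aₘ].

[18; 3, 36]

a₀ = ⌊√336⌋ = 18.
With m₀=0, d₀=1 and mₖ₊₁ = dₖaₖ − mₖ, dₖ₊₁ = (n − mₖ₊₁²)/dₖ, aₖ₊₁ = ⌊(a₀+mₖ₊₁)/dₖ₊₁⌋:
  k=1: m=18, d=12, a=3
  k=2: m=18, d=1, a=36
d=1 and a=2a₀=36 at k=2, so the next step gives (m, d) = (18, 12) again — its k=1 value — and the period has length 2.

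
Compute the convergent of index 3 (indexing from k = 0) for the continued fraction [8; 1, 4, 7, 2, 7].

Using pₖ = aₖpₖ₋₁ + pₖ₋₂, qₖ = aₖqₖ₋₁ + qₖ₋₂ (with p₋₁=1, p₋₂=0, q₋₁=0, q₋₂=1):
  k=0: a=8, p=8, q=1
  k=1: a=1, p=9, q=1
  k=2: a=4, p=44, q=5
  k=3: a=7, p=317, q=36

317/36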